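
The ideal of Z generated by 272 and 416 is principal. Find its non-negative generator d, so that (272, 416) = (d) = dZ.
(272, 416) = (16); d = 16

In the PID Z, (a, b) is generated by gcd(a, b). Compute gcd(416, 272) with the extended Euclidean algorithm, tracking rows (r, s, t) with s·416 + t·272 = r:
  row A: (416, 1, 0)   [1·416 + 0·272 = 416]
  row B: (272, 0, 1)   [0·416 + 1·272 = 272]
  416 = 1·272 + 144   → row C = row A − 1·row B = (144, 1, −1)   [check: 1·416 − 1·272 = 144]
  272 = 1·144 + 128   → row D = row B − 1·row C = (128, −1, 2)   [check: −1·416 + 2·272 = 128]
  144 = 1·128 + 16   → row E = row C − 1·row D = (16, 2, −3)   [check: 2·416 − 3·272 = 16]
  128 = 8·16 + 0   → remainder 0, stop. gcd = 16 (last nonzero row E).
So gcd(272, 416) = 16, with Bézout identity 2·416 − 3·272 = 16. Containment (⊇): the Bézout identity exhibits 16 as an element of (272, 416), giving (16) ⊆ (272, 416). Containment (⊆): since 16 | 272 and 16 | 416 (272 = 16·17, 416 = 16·26), every Z-linear combination of 272 and 416 is divisible by 16, so (272, 416) ⊆ (16). Therefore (272, 416) = (16), d = 16.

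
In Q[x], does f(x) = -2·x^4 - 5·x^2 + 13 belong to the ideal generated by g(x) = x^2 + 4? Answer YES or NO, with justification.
In Q[x] the ideal (g) consists of all multiples of g, so f ∈ (g) iff g | f, i.e. iff the remainder of f on division by g is 0. Divide f by g (g is monic, so eliminate the leading term of the running remainder at each step):
  leading term -2·x^4: subtract (-2·x^2)·g(x) = -2·x^4 - 8·x^2, leaving 3·x^2 + 13
  leading term 3·x^2: subtract (3)·g(x) = 3·x^2 + 12, leaving 1
The remainder r(x) = 1 ≠ 0 (and deg r < deg g), so g ∤ f, i.e. f ∉ (g).

Final answer: NO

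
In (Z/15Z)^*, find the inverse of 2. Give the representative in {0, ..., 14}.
Apply the extended Euclidean algorithm to (15, 2), tracking rows (r, s, t) with s·15 + t·2 = r. Each division r_prev = q·r_cur + r_new produces the new row as (previous row) − q·(current row):
  row A: (15, 1, 0)   [1·15 + 0·2 = 15]
  row B: (2, 0, 1)   [0·15 + 1·2 = 2]
  15 = 7·2 + 1   → row C = row A − 7·row B = (1, 1, −7)   [check: 1·15 − 7·2 = 1]
  2 = 2·1 + 0   → remainder 0, stop. gcd = 1 (last nonzero row C).
The gcd is 1, so 2 is invertible mod 15. The last nonzero row gives 1·15 − 7·2 = 1, so t = −7. So 2^(−1) ≡ −7 ≡ 8 (mod 15). Verify: 2 · 8 = 16 ≡ 1 (mod 15). ✓

Final answer: 2^(−1) ≡ 8 (mod 15)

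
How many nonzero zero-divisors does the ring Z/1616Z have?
In Z/1616Z each nonzero element is either a unit (gcd with 1616 is 1) or a zero-divisor (gcd > 1). The number of units is φ(1616): factorise 1616 = 2^4 · 101, so φ(1616) = (2^4 − 2^3) · (101 − 1) = 8 · 100 = 800. The nonzero elements number 1616 − 1 = 1615. Hence the nonzero zero-divisors number 1615 − 800 = 815.

Final answer: Z/1616Z has 815 nonzero zero-divisors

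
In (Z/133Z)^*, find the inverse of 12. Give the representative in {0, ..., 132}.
12^(−1) ≡ 122 (mod 133)

Apply the extended Euclidean algorithm to (133, 12), tracking rows (r, s, t) with s·133 + t·12 = r. Each division r_prev = q·r_cur + r_new produces the new row as (previous row) − q·(current row):
  row A: (133, 1, 0)   [1·133 + 0·12 = 133]
  row B: (12, 0, 1)   [0·133 + 1·12 = 12]
  133 = 11·12 + 1   → row C = row A − 11·row B = (1, 1, −11)   [check: 1·133 − 11·12 = 1]
  12 = 12·1 + 0   → remainder 0, stop. gcd = 1 (last nonzero row C).
The gcd is 1, so 12 is invertible mod 133. The last nonzero row gives 1·133 − 11·12 = 1, so t = −11. So 12^(−1) ≡ −11 ≡ 122 (mod 133). Verify: 12 · 122 = 1464 ≡ 1 (mod 133). ✓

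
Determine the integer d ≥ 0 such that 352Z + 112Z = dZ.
(352, 112) = (16); d = 16

In the PID Z, (a, b) is generated by gcd(a, b). Compute gcd(352, 112) with the extended Euclidean algorithm, tracking rows (r, s, t) with s·352 + t·112 = r:
  row A: (352, 1, 0)   [1·352 + 0·112 = 352]
  row B: (112, 0, 1)   [0·352 + 1·112 = 112]
  352 = 3·112 + 16   → row C = row A − 3·row B = (16, 1, −3)   [check: 1·352 − 3·112 = 16]
  112 = 7·16 + 0   → remainder 0, stop. gcd = 16 (last nonzero row C).
So gcd(352, 112) = 16, with Bézout identity 1·352 − 3·112 = 16. Containment (⊇): the Bézout identity exhibits 16 as an element of (352, 112), giving (16) ⊆ (352, 112). Containment (⊆): since 16 | 352 and 16 | 112 (352 = 16·22, 112 = 16·7), every Z-linear combination of 352 and 112 is divisible by 16, so (352, 112) ⊆ (16). Therefore (352, 112) = (16), d = 16.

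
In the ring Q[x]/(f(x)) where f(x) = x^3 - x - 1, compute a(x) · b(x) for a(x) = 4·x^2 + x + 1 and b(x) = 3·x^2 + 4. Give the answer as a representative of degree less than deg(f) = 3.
a · b ≡ 31·x^2 + 19·x + 7 (mod f(x))

First multiply in Q[x] without reducing: a · b = 12·x^4 + 3·x^3 + 19·x^2 + 4·x + 4. Now divide by f(x) = x^3 - x - 1, eliminating the leading term at each step:
  leading term 12·x^4: subtract (12·x)·f(x) = 12·x^4 - 12·x^2 - 12·x, leaving 3·x^3 + 31·x^2 + 16·x + 4
  leading term 3·x^3: subtract (3)·f(x) = 3·x^3 - 3·x - 3, leaving 31·x^2 + 19·x + 7
The degree is now < 3, so this is the remainder. Hence a · b ≡ 31·x^2 + 19·x + 7 in Q[x]/(f).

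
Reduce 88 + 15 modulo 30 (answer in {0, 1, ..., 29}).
Reduce the summands first: 88 ≡ 28 (mod 30), so 88 + 15 ≡ 28 + 15 (mod 30). 28 + 15 = 43; 43 = 1·30 + 13, so (88 + 15) mod 30 = 13.

Final answer: 13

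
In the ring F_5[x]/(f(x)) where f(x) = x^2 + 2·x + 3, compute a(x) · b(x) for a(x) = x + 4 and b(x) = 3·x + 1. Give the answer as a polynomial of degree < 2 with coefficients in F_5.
a · b ≡ 2·x (mod f(x))

Multiply as integer polynomials: a · b = 3·x^2 + 13·x + 4. Reducing coefficients mod 5: a · b ≡ 3·x^2 + 3·x + 4. Now divide by f(x) = x^2 + 2·x + 3 in F_5[x], eliminating the leading term at each step:
  leading term 3·x^2: subtract (3)·f(x) = 3·x^2 + x + 4, leaving 2·x (coefficients mod 5)
The degree is now < 2, so this is the remainder. Hence a · b ≡ 2·x in F_5[x]/(f).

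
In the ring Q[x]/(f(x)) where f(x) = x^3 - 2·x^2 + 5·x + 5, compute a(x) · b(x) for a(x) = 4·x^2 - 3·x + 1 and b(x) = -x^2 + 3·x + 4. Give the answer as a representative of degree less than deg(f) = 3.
a · b ≡ 40·x^2 - 24·x - 31 (mod f(x))

First multiply in Q[x] without reducing: a · b = -4·x^4 + 15·x^3 + 6·x^2 - 9·x + 4. Now divide by f(x) = x^3 - 2·x^2 + 5·x + 5, eliminating the leading term at each step:
  leading term -4·x^4: subtract (-4·x)·f(x) = -4·x^4 + 8·x^3 - 20·x^2 - 20·x, leaving 7·x^3 + 26·x^2 + 11·x + 4
  leading term 7·x^3: subtract (7)·f(x) = 7·x^3 - 14·x^2 + 35·x + 35, leaving 40·x^2 - 24·x - 31
The degree is now < 3, so this is the remainder. Hence a · b ≡ 40·x^2 - 24·x - 31 in Q[x]/(f).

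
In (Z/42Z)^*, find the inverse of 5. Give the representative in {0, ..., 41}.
Apply the extended Euclidean algorithm to (42, 5), tracking rows (r, s, t) with s·42 + t·5 = r. Each division r_prev = q·r_cur + r_new produces the new row as (previous row) − q·(current row):
  row A: (42, 1, 0)   [1·42 + 0·5 = 42]
  row B: (5, 0, 1)   [0·42 + 1·5 = 5]
  42 = 8·5 + 2   → row C = row A − 8·row B = (2, 1, −8)   [check: 1·42 − 8·5 = 2]
  5 = 2·2 + 1   → row D = row B − 2·row C = (1, −2, 17)   [check: −2·42 + 17·5 = 1]
  2 = 2·1 + 0   → remainder 0, stop. gcd = 1 (last nonzero row D).
The gcd is 1, so 5 is invertible mod 42. The last nonzero row gives −2·42 + 17·5 = 1, so t = 17. So 5^(−1) ≡ 17 (mod 42). Verify: 5 · 17 = 85 ≡ 1 (mod 42). ✓

Final answer: 5^(−1) ≡ 17 (mod 42)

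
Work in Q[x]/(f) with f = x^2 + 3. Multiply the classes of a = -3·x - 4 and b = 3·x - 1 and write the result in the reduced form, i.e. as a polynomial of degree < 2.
First multiply in Q[x] without reducing: a · b = -9·x^2 - 9·x + 4. Now divide by f(x) = x^2 + 3, eliminating the leading term at each step:
  leading term -9·x^2: subtract (-9)·f(x) = -9·x^2 - 27, leaving 31 - 9·x
The degree is now < 2, so this is the remainder. Hence a · b ≡ 31 - 9·x in Q[x]/(f).

Final answer: a · b ≡ 31 - 9·x (mod f(x))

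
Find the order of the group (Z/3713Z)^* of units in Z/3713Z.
(Z/3713Z)^* consists of the classes a with gcd(a, 3713) = 1, so its order is φ(3713). φ is multiplicative, with φ(p^e) = p^e − p^(e−1). Factorise 3713 = 47 · 79. Then
  φ(3713) = (47 − 1) · (79 − 1) = 46 · 78 = 3588.
Thus |(Z/3713Z)^*| = 3588.

Final answer: |(Z/3713Z)^*| = 3588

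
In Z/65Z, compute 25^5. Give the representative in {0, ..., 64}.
Use repeated squaring. Binary(5) = 101. Walk through the bits of the exponent 5 left-to-right: at each bit after the leading one, square the running value, then multiply by 25 if the bit is 1 (always reducing mod 65):
  bit 1 = 1 (leading): start with 25.
  bit 2 = 0: square 25^2 = 625 ≡ 40 (mod 65).
  bit 3 = 1: square 40^2 = 1600 ≡ 40; bit is 1, so multiply 40·25 = 1000 ≡ 25 (mod 65).
Final value: 25^5 ≡ 25 (mod 65).

Final answer: 25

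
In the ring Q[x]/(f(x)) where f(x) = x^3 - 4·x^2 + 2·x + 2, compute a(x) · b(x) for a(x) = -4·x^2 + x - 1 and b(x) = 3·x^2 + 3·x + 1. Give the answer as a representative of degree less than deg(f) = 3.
First multiply in Q[x] without reducing: a · b = -12·x^4 - 9·x^3 - 4·x^2 - 2·x - 1. Now divide by f(x) = x^3 - 4·x^2 + 2·x + 2, eliminating the leading term at each step:
  leading term -12·x^4: subtract (-12·x)·f(x) = -12·x^4 + 48·x^3 - 24·x^2 - 24·x, leaving -57·x^3 + 20·x^2 + 22·x - 1
  leading term -57·x^3: subtract (-57)·f(x) = -57·x^3 + 228·x^2 - 114·x - 114, leaving -208·x^2 + 136·x + 113
The degree is now < 3, so this is the remainder. Hence a · b ≡ -208·x^2 + 136·x + 113 in Q[x]/(f).

Final answer: a · b ≡ -208·x^2 + 136·x + 113 (mod f(x))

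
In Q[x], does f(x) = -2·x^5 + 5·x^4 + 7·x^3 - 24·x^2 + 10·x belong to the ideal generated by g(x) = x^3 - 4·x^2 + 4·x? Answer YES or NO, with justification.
In Q[x] the ideal (g) consists of all multiples of g, so f ∈ (g) iff g | f, i.e. iff the remainder of f on division by g is 0. Divide f by g (g is monic, so eliminate the leading term of the running remainder at each step):
  leading term -2·x^5: subtract (-2·x^2)·g(x) = -2·x^5 + 8·x^4 - 8·x^3, leaving -3·x^4 + 15·x^3 - 24·x^2 + 10·x
  leading term -3·x^4: subtract (-3·x)·g(x) = -3·x^4 + 12·x^3 - 12·x^2, leaving 3·x^3 - 12·x^2 + 10·x
  leading term 3·x^3: subtract (3)·g(x) = 3·x^3 - 12·x^2 + 12·x, leaving -2·x
The remainder r(x) = -2·x ≠ 0 (and deg r < deg g), so g ∤ f, i.e. f ∉ (g).

Final answer: NO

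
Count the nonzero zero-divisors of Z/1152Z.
Z/1152Z has 767 nonzero zero-divisors

In Z/1152Z each nonzero element is either a unit (gcd with 1152 is 1) or a zero-divisor (gcd > 1). The number of units is φ(1152): factorise 1152 = 2^7 · 3^2, so φ(1152) = (2^7 − 2^6) · (3^2 − 3^1) = 64 · 6 = 384. The nonzero elements number 1152 − 1 = 1151. Hence the nonzero zero-divisors number 1151 − 384 = 767.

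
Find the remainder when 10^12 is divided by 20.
0

Use repeated squaring. Binary(12) = 1100. Walk through the bits of the exponent 12 left-to-right: at each bit after the leading one, square the running value, then multiply by 10 if the bit is 1 (always reducing mod 20):
  bit 1 = 1 (leading): start with 10.
  bit 2 = 1: square 10^2 = 100 ≡ 0; bit is 1, so multiply 0·10 = 0 (mod 20).
  bit 3 = 0: square 0^2 = 0 (mod 20).
  bit 4 = 0: square 0^2 = 0 (mod 20).
Final value: 10^12 ≡ 0 (mod 20).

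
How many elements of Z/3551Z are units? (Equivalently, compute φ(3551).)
Z/3551Z has φ(3551) = 3432 units

An element a ∈ Z/3551Z is a unit iff gcd(a, 3551) = 1, so the number of units is φ(3551). φ is multiplicative, with φ(p^e) = p^e − p^(e−1). Factorise 3551 = 53 · 67. Then
  φ(3551) = (53 − 1) · (67 − 1) = 52 · 66 = 3432.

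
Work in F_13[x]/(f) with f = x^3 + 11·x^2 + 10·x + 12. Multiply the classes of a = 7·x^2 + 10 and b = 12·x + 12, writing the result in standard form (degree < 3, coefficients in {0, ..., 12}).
Multiply as integer polynomials: a · b = 84·x^3 + 84·x^2 + 120·x + 120. Reducing coefficients mod 13: a · b ≡ 6·x^3 + 6·x^2 + 3·x + 3. Now divide by f(x) = x^3 + 11·x^2 + 10·x + 12 in F_13[x], eliminating the leading term at each step:
  leading term 6·x^3: subtract (6)·f(x) = 6·x^3 + x^2 + 8·x + 7, leaving 5·x^2 + 8·x + 9 (coefficients mod 13)
The degree is now < 3, so this is the remainder. Hence a · b ≡ 5·x^2 + 8·x + 9 in F_13[x]/(f).

Final answer: a · b ≡ 5·x^2 + 8·x + 9 (mod f(x))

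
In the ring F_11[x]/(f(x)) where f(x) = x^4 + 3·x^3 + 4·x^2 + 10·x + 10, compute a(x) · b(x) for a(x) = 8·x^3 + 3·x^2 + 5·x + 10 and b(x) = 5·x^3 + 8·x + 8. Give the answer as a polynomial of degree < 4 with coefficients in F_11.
Multiply as integer polynomials: a · b = 40·x^6 + 15·x^5 + 89·x^4 + 138·x^3 + 64·x^2 + 120·x + 80. Reducing coefficients mod 11: a · b ≡ 7·x^6 + 4·x^5 + x^4 + 6·x^3 + 9·x^2 + 10·x + 3. Now divide by f(x) = x^4 + 3·x^3 + 4·x^2 + 10·x + 10 in F_11[x], eliminating the leading term at each step:
  leading term 7·x^6: subtract (7·x^2)·f(x) = 7·x^6 + 10·x^5 + 6·x^4 + 4·x^3 + 4·x^2, leaving 5·x^5 + 6·x^4 + 2·x^3 + 5·x^2 + 10·x + 3 (coefficients mod 11)
  leading term 5·x^5: subtract (5·x)·f(x) = 5·x^5 + 4·x^4 + 9·x^3 + 6·x^2 + 6·x, leaving 2·x^4 + 4·x^3 + 10·x^2 + 4·x + 3 (coefficients mod 11)
  leading term 2·x^4: subtract (2)·f(x) = 2·x^4 + 6·x^3 + 8·x^2 + 9·x + 9, leaving 9·x^3 + 2·x^2 + 6·x + 5 (coefficients mod 11)
The degree is now < 4, so this is the remainder. Hence a · b ≡ 9·x^3 + 2·x^2 + 6·x + 5 in F_11[x]/(f).

Final answer: a · b ≡ 9·x^3 + 2·x^2 + 6·x + 5 (mod f(x))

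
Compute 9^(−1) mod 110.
9^(−1) ≡ 49 (mod 110)

Apply the extended Euclidean algorithm to (110, 9), tracking rows (r, s, t) with s·110 + t·9 = r. Each division r_prev = q·r_cur + r_new produces the new row as (previous row) − q·(current row):
  row A: (110, 1, 0)   [1·110 + 0·9 = 110]
  row B: (9, 0, 1)   [0·110 + 1·9 = 9]
  110 = 12·9 + 2   → row C = row A − 12·row B = (2, 1, −12)   [check: 1·110 − 12·9 = 2]
  9 = 4·2 + 1   → row D = row B − 4·row C = (1, −4, 49)   [check: −4·110 + 49·9 = 1]
  2 = 2·1 + 0   → remainder 0, stop. gcd = 1 (last nonzero row D).
The gcd is 1, so 9 is invertible mod 110. The last nonzero row gives −4·110 + 49·9 = 1, so t = 49. So 9^(−1) ≡ 49 (mod 110). Verify: 9 · 49 = 441 ≡ 1 (mod 110). ✓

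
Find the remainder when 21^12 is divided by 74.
Use repeated squaring. Binary(12) = 1100. Walk through the bits of the exponent 12 left-to-right: at each bit after the leading one, square the running value, then multiply by 21 if the bit is 1 (always reducing mod 74):
  bit 1 = 1 (leading): start with 21.
  bit 2 = 1: square 21^2 = 441 ≡ 71; bit is 1, so multiply 71·21 = 1491 ≡ 11 (mod 74).
  bit 3 = 0: square 11^2 = 121 ≡ 47 (mod 74).
  bit 4 = 0: square 47^2 = 2209 ≡ 63 (mod 74).
Final value: 21^12 ≡ 63 (mod 74).

Final answer: 63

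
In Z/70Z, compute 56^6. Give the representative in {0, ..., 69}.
56

Use repeated squaring. Binary(6) = 110. Walk through the bits of the exponent 6 left-to-right: at each bit after the leading one, square the running value, then multiply by 56 if the bit is 1 (always reducing mod 70):
  bit 1 = 1 (leading): start with 56.
  bit 2 = 1: square 56^2 = 3136 ≡ 56; bit is 1, so multiply 56·56 = 3136 ≡ 56 (mod 70).
  bit 3 = 0: square 56^2 = 3136 ≡ 56 (mod 70).
Final value: 56^6 ≡ 56 (mod 70).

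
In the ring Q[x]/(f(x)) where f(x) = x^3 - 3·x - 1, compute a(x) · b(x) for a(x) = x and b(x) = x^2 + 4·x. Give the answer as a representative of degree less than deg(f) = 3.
First multiply in Q[x] without reducing: a · b = x^3 + 4·x^2. Now divide by f(x) = x^3 - 3·x - 1, eliminating the leading term at each step:
  leading term x^3: subtract (1)·f(x) = x^3 - 3·x - 1, leaving 4·x^2 + 3·x + 1
The degree is now < 3, so this is the remainder. Hence a · b ≡ 4·x^2 + 3·x + 1 in Q[x]/(f).

Final answer: a · b ≡ 4·x^2 + 3·x + 1 (mod f(x))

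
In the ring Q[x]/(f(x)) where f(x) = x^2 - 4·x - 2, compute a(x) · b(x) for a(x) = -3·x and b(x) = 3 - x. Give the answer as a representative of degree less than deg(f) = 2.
a · b ≡ 3·x + 6 (mod f(x))

First multiply in Q[x] without reducing: a · b = 3·x^2 - 9·x. Now divide by f(x) = x^2 - 4·x - 2, eliminating the leading term at each step:
  leading term 3·x^2: subtract (3)·f(x) = 3·x^2 - 12·x - 6, leaving 3·x + 6
The degree is now < 2, so this is the remainder. Hence a · b ≡ 3·x + 6 in Q[x]/(f).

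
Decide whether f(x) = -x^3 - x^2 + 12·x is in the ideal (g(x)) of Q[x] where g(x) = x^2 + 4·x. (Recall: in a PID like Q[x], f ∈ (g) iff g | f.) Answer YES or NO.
In Q[x] the ideal (g) consists of all multiples of g, so f ∈ (g) iff g | f, i.e. iff the remainder of f on division by g is 0. Divide f by g (g is monic, so eliminate the leading term of the running remainder at each step):
  leading term -x^3: subtract (-x)·g(x) = -x^3 - 4·x^2, leaving 3·x^2 + 12·x
  leading term 3·x^2: subtract (3)·g(x) = 3·x^2 + 12·x, leaving 0
The remainder is 0, so f(x) = g(x) · h(x) with h(x) = 3 - x. Hence g | f, i.e. f ∈ (g).

Final answer: YES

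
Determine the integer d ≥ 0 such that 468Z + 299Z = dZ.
(468, 299) = (13); d = 13

In the PID Z, (a, b) is generated by gcd(a, b). Compute gcd(468, 299) with the extended Euclidean algorithm, tracking rows (r, s, t) with s·468 + t·299 = r:
  row A: (468, 1, 0)   [1·468 + 0·299 = 468]
  row B: (299, 0, 1)   [0·468 + 1·299 = 299]
  468 = 1·299 + 169   → row C = row A − 1·row B = (169, 1, −1)   [check: 1·468 − 1·299 = 169]
  299 = 1·169 + 130   → row D = row B − 1·row C = (130, −1, 2)   [check: −1·468 + 2·299 = 130]
  169 = 1·130 + 39   → row E = row C − 1·row D = (39, 2, −3)   [check: 2·468 − 3·299 = 39]
  130 = 3·39 + 13   → row F = row D − 3·row E = (13, −7, 11)   [check: −7·468 + 11·299 = 13]
  39 = 3·13 + 0   → remainder 0, stop. gcd = 13 (last nonzero row F).
So gcd(468, 299) = 13, with Bézout identity −7·468 + 11·299 = 13. Containment (⊇): the Bézout identity exhibits 13 as an element of (468, 299), giving (13) ⊆ (468, 299). Containment (⊆): since 13 | 468 and 13 | 299 (468 = 13·36, 299 = 13·23), every Z-linear combination of 468 and 299 is divisible by 13, so (468, 299) ⊆ (13). Therefore (468, 299) = (13), d = 13.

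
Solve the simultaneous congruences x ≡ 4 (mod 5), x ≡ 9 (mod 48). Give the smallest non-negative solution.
x ≡ 9 (mod 240); the representative in [0, 240) is 9

The moduli 5, 48 are pairwise coprime, so by the CRT there is a unique solution mod 5·48 = 240.
Solve by successive substitution. Start with x ≡ 4 (mod 5).
  Combine with x ≡ 9 (mod 48): write x = 4 + 5·t and require 4 + 5·t ≡ 9 (mod 48), i.e. 5·t ≡ 9 − 4 ≡ 5 (mod 48). Since 5^(−1) ≡ 29 (mod 48), t ≡ 29·5 ≡ 1 (mod 48). So x ≡ 4 + 5·1 = 9 (mod 240).
Unique solution in [0, 240): x = 9.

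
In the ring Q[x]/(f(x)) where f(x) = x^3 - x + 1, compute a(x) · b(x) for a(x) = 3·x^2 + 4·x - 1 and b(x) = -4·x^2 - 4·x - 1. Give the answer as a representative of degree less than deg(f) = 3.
First multiply in Q[x] without reducing: a · b = -12·x^4 - 28·x^3 - 15·x^2 + 1. Now divide by f(x) = x^3 - x + 1, eliminating the leading term at each step:
  leading term -12·x^4: subtract (-12·x)·f(x) = -12·x^4 + 12·x^2 - 12·x, leaving -28·x^3 - 27·x^2 + 12·x + 1
  leading term -28·x^3: subtract (-28)·f(x) = -28·x^3 + 28·x - 28, leaving -27·x^2 - 16·x + 29
The degree is now < 3, so this is the remainder. Hence a · b ≡ -27·x^2 - 16·x + 29 in Q[x]/(f).

Final answer: a · b ≡ -27·x^2 - 16·x + 29 (mod f(x))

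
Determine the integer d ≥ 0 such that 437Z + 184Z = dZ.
In the PID Z, (a, b) is generated by gcd(a, b). Compute gcd(437, 184) with the extended Euclidean algorithm, tracking rows (r, s, t) with s·437 + t·184 = r:
  row A: (437, 1, 0)   [1·437 + 0·184 = 437]
  row B: (184, 0, 1)   [0·437 + 1·184 = 184]
  437 = 2·184 + 69   → row C = row A − 2·row B = (69, 1, −2)   [check: 1·437 − 2·184 = 69]
  184 = 2·69 + 46   → row D = row B − 2·row C = (46, −2, 5)   [check: −2·437 + 5·184 = 46]
  69 = 1·46 + 23   → row E = row C − 1·row D = (23, 3, −7)   [check: 3·437 − 7·184 = 23]
  46 = 2·23 + 0   → remainder 0, stop. gcd = 23 (last nonzero row E).
So gcd(437, 184) = 23, with Bézout identity 3·437 − 7·184 = 23. Containment (⊇): the Bézout identity exhibits 23 as an element of (437, 184), giving (23) ⊆ (437, 184). Containment (⊆): since 23 | 437 and 23 | 184 (437 = 23·19, 184 = 23·8), every Z-linear combination of 437 and 184 is divisible by 23, so (437, 184) ⊆ (23). Therefore (437, 184) = (23), d = 23.

Final answer: (437, 184) = (23); d = 23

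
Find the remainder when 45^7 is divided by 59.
Use repeated squaring. Binary(7) = 111. Walk through the bits of the exponent 7 left-to-right: at each bit after the leading one, square the running value, then multiply by 45 if the bit is 1 (always reducing mod 59):
  bit 1 = 1 (leading): start with 45.
  bit 2 = 1: square 45^2 = 2025 ≡ 19; bit is 1, so multiply 19·45 = 855 ≡ 29 (mod 59).
  bit 3 = 1: square 29^2 = 841 ≡ 15; bit is 1, so multiply 15·45 = 675 ≡ 26 (mod 59).
Final value: 45^7 ≡ 26 (mod 59).

Final answer: 26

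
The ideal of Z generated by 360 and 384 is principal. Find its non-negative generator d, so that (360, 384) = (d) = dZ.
In the PID Z, (a, b) is generated by gcd(a, b). Compute gcd(384, 360) with the extended Euclidean algorithm, tracking rows (r, s, t) with s·384 + t·360 = r:
  row A: (384, 1, 0)   [1·384 + 0·360 = 384]
  row B: (360, 0, 1)   [0·384 + 1·360 = 360]
  384 = 1·360 + 24   → row C = row A − 1·row B = (24, 1, −1)   [check: 1·384 − 1·360 = 24]
  360 = 15·24 + 0   → remainder 0, stop. gcd = 24 (last nonzero row C).
So gcd(360, 384) = 24, with Bézout identity 1·384 − 1·360 = 24. Containment (⊇): the Bézout identity exhibits 24 as an element of (360, 384), giving (24) ⊆ (360, 384). Containment (⊆): since 24 | 360 and 24 | 384 (360 = 24·15, 384 = 24·16), every Z-linear combination of 360 and 384 is divisible by 24, so (360, 384) ⊆ (24). Therefore (360, 384) = (24), d = 24.

Final answer: (360, 384) = (24); d = 24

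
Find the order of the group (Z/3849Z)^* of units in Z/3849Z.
|(Z/3849Z)^*| = 2564

(Z/3849Z)^* consists of the classes a with gcd(a, 3849) = 1, so its order is φ(3849). φ is multiplicative, with φ(p^e) = p^e − p^(e−1). Factorise 3849 = 3 · 1283. Then
  φ(3849) = (3 − 1) · (1283 − 1) = 2 · 1282 = 2564.
Thus |(Z/3849Z)^*| = 2564.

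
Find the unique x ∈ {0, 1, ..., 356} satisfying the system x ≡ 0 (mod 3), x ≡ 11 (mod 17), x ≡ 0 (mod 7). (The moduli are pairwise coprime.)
The moduli 3, 17, 7 are pairwise coprime, so by the CRT there is a unique solution mod 3·17·7 = 357.
Solve by successive substitution. Start with x ≡ 0 (mod 3).
  Combine with x ≡ 11 (mod 17): write x = 3·t and require 3·t ≡ 11 (mod 17). Since 3^(−1) ≡ 6 (mod 17), t ≡ 6·11 ≡ 15 (mod 17). So x ≡ 3·15 = 45 (mod 51).
  Combine with x ≡ 0 (mod 7): write x = 45 + 51·t and require 45 + 51·t ≡ 0 (mod 7), i.e. 51·t ≡ 0 − 45 ≡ 4 (mod 7). Since 51^(−1) ≡ 4 (mod 7) (51 ≡ 2 (mod 7)), t ≡ 4·4 ≡ 2 (mod 7). So x ≡ 45 + 51·2 = 147 (mod 357).
Unique solution in [0, 357): x = 147.

Final answer: x ≡ 147 (mod 357); the representative in [0, 357) is 147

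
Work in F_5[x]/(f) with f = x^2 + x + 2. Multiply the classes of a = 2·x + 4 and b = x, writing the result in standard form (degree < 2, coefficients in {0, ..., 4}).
a · b ≡ 2·x + 1 (mod f(x))

Multiply as integer polynomials: a · b = 2·x^2 + 4·x. Reducing coefficients mod 5: a · b ≡ 2·x^2 + 4·x. Now divide by f(x) = x^2 + x + 2 in F_5[x], eliminating the leading term at each step:
  leading term 2·x^2: subtract (2)·f(x) = 2·x^2 + 2·x + 4, leaving 2·x + 1 (coefficients mod 5)
The degree is now < 2, so this is the remainder. Hence a · b ≡ 2·x + 1 in F_5[x]/(f).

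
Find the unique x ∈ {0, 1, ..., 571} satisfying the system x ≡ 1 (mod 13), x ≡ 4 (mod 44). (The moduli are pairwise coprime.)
x ≡ 92 (mod 572); the representative in [0, 572) is 92

The moduli 13, 44 are pairwise coprime, so by the CRT there is a unique solution mod 13·44 = 572.
Solve by successive substitution. Start with x ≡ 1 (mod 13).
  Combine with x ≡ 4 (mod 44): write x = 1 + 13·t and require 1 + 13·t ≡ 4 (mod 44), i.e. 13·t ≡ 4 − 1 ≡ 3 (mod 44). Since 13^(−1) ≡ 17 (mod 44), t ≡ 17·3 ≡ 7 (mod 44). So x ≡ 1 + 13·7 = 92 (mod 572).
Unique solution in [0, 572): x = 92.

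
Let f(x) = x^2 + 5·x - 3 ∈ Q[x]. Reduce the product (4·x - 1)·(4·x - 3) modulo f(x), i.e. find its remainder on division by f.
a · b ≡ 51 - 96·x (mod f(x))

First multiply in Q[x] without reducing: a · b = 16·x^2 - 16·x + 3. Now divide by f(x) = x^2 + 5·x - 3, eliminating the leading term at each step:
  leading term 16·x^2: subtract (16)·f(x) = 16·x^2 + 80·x - 48, leaving 51 - 96·x
The degree is now < 2, so this is the remainder. Hence a · b ≡ 51 - 96·x in Q[x]/(f).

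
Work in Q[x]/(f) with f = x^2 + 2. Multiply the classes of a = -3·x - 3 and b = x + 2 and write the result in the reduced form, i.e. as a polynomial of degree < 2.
First multiply in Q[x] without reducing: a · b = -3·x^2 - 9·x - 6. Now divide by f(x) = x^2 + 2, eliminating the leading term at each step:
  leading term -3·x^2: subtract (-3)·f(x) = -3·x^2 - 6, leaving -9·x
The degree is now < 2, so this is the remainder. Hence a · b ≡ -9·x in Q[x]/(f).

Final answer: a · b ≡ -9·x (mod f(x))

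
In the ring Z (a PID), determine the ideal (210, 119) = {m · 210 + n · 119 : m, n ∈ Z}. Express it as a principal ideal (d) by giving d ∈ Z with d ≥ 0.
(210, 119) = (7); d = 7

In the PID Z, (a, b) is generated by gcd(a, b). Compute gcd(210, 119) with the extended Euclidean algorithm, tracking rows (r, s, t) with s·210 + t·119 = r:
  row A: (210, 1, 0)   [1·210 + 0·119 = 210]
  row B: (119, 0, 1)   [0·210 + 1·119 = 119]
  210 = 1·119 + 91   → row C = row A − 1·row B = (91, 1, −1)   [check: 1·210 − 1·119 = 91]
  119 = 1·91 + 28   → row D = row B − 1·row C = (28, −1, 2)   [check: −1·210 + 2·119 = 28]
  91 = 3·28 + 7   → row E = row C − 3·row D = (7, 4, −7)   [check: 4·210 − 7·119 = 7]
  28 = 4·7 + 0   → remainder 0, stop. gcd = 7 (last nonzero row E).
So gcd(210, 119) = 7, with Bézout identity 4·210 − 7·119 = 7. Containment (⊇): the Bézout identity exhibits 7 as an element of (210, 119), giving (7) ⊆ (210, 119). Containment (⊆): since 7 | 210 and 7 | 119 (210 = 7·30, 119 = 7·17), every Z-linear combination of 210 and 119 is divisible by 7, so (210, 119) ⊆ (7). Therefore (210, 119) = (7), d = 7.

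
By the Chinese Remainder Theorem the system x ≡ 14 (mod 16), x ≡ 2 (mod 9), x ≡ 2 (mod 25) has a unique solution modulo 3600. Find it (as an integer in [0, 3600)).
The moduli 16, 9, 25 are pairwise coprime, so by the CRT there is a unique solution mod 16·9·25 = 3600.
Solve by successive substitution. Start with x ≡ 14 (mod 16).
  Combine with x ≡ 2 (mod 9): write x = 14 + 16·t and require 14 + 16·t ≡ 2 (mod 9), i.e. 16·t ≡ 2 − 14 ≡ 6 (mod 9). Since 16^(−1) ≡ 4 (mod 9) (16 ≡ 7 (mod 9)), t ≡ 4·6 ≡ 6 (mod 9). So x ≡ 14 + 16·6 = 110 (mod 144).
  Combine with x ≡ 2 (mod 25): write x = 110 + 144·t and require 110 + 144·t ≡ 2 (mod 25), i.e. 144·t ≡ 2 − 110 ≡ 17 (mod 25). Since 144^(−1) ≡ 4 (mod 25) (144 ≡ 19 (mod 25)), t ≡ 4·17 ≡ 18 (mod 25). So x ≡ 110 + 144·18 = 2702 (mod 3600).
Unique solution in [0, 3600): x = 2702.

Final answer: x ≡ 2702 (mod 3600); the representative in [0, 3600) is 2702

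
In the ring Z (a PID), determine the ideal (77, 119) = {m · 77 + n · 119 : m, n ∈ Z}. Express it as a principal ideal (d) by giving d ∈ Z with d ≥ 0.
In the PID Z, (a, b) is generated by gcd(a, b). Compute gcd(119, 77) with the extended Euclidean algorithm, tracking rows (r, s, t) with s·119 + t·77 = r:
  row A: (119, 1, 0)   [1·119 + 0·77 = 119]
  row B: (77, 0, 1)   [0·119 + 1·77 = 77]
  119 = 1·77 + 42   → row C = row A − 1·row B = (42, 1, −1)   [check: 1·119 − 1·77 = 42]
  77 = 1·42 + 35   → row D = row B − 1·row C = (35, −1, 2)   [check: −1·119 + 2·77 = 35]
  42 = 1·35 + 7   → row E = row C − 1·row D = (7, 2, −3)   [check: 2·119 − 3·77 = 7]
  35 = 5·7 + 0   → remainder 0, stop. gcd = 7 (last nonzero row E).
So gcd(77, 119) = 7, with Bézout identity 2·119 − 3·77 = 7. Containment (⊇): the Bézout identity exhibits 7 as an element of (77, 119), giving (7) ⊆ (77, 119). Containment (⊆): since 7 | 77 and 7 | 119 (77 = 7·11, 119 = 7·17), every Z-linear combination of 77 and 119 is divisible by 7, so (77, 119) ⊆ (7). Therefore (77, 119) = (7), d = 7.

Final answer: (77, 119) = (7); d = 7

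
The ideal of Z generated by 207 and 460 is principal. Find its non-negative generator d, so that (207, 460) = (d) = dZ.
(207, 460) = (23); d = 23

In the PID Z, (a, b) is generated by gcd(a, b). Compute gcd(460, 207) with the extended Euclidean algorithm, tracking rows (r, s, t) with s·460 + t·207 = r:
  row A: (460, 1, 0)   [1·460 + 0·207 = 460]
  row B: (207, 0, 1)   [0·460 + 1·207 = 207]
  460 = 2·207 + 46   → row C = row A − 2·row B = (46, 1, −2)   [check: 1·460 − 2·207 = 46]
  207 = 4·46 + 23   → row D = row B − 4·row C = (23, −4, 9)   [check: −4·460 + 9·207 = 23]
  46 = 2·23 + 0   → remainder 0, stop. gcd = 23 (last nonzero row D).
So gcd(207, 460) = 23, with Bézout identity −4·460 + 9·207 = 23. Containment (⊇): the Bézout identity exhibits 23 as an element of (207, 460), giving (23) ⊆ (207, 460). Containment (⊆): since 23 | 207 and 23 | 460 (207 = 23·9, 460 = 23·20), every Z-linear combination of 207 and 460 is divisible by 23, so (207, 460) ⊆ (23). Therefore (207, 460) = (23), d = 23.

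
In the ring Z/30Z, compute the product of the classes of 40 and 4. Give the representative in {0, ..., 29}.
Reduce the factors first: 40 ≡ 10 (mod 30), so 40 · 4 ≡ 10 · 4 (mod 30). 10 · 4 = 40. Dividing by 30: 40 = 1·30 + 10. So (40 · 4) mod 30 = 10.

Final answer: 10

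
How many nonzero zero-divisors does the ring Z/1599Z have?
Z/1599Z has 638 nonzero zero-divisors

In Z/1599Z each nonzero element is either a unit (gcd with 1599 is 1) or a zero-divisor (gcd > 1). The number of units is φ(1599): factorise 1599 = 3 · 13 · 41, so φ(1599) = (3 − 1) · (13 − 1) · (41 − 1) = 2 · 12 · 40 = 960. The nonzero elements number 1599 − 1 = 1598. Hence the nonzero zero-divisors number 1598 − 960 = 638.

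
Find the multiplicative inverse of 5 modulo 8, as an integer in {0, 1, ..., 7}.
5^(−1) ≡ 5 (mod 8)

Apply the extended Euclidean algorithm to (8, 5), tracking rows (r, s, t) with s·8 + t·5 = r. Each division r_prev = q·r_cur + r_new produces the new row as (previous row) − q·(current row):
  row A: (8, 1, 0)   [1·8 + 0·5 = 8]
  row B: (5, 0, 1)   [0·8 + 1·5 = 5]
  8 = 1·5 + 3   → row C = row A − 1·row B = (3, 1, −1)   [check: 1·8 − 1·5 = 3]
  5 = 1·3 + 2   → row D = row B − 1·row C = (2, −1, 2)   [check: −1·8 + 2·5 = 2]
  3 = 1·2 + 1   → row E = row C − 1·row D = (1, 2, −3)   [check: 2·8 − 3·5 = 1]
  2 = 2·1 + 0   → remainder 0, stop. gcd = 1 (last nonzero row E).
The gcd is 1, so 5 is invertible mod 8. The last nonzero row gives 2·8 − 3·5 = 1, so t = −3. So 5^(−1) ≡ −3 ≡ 5 (mod 8). Verify: 5 · 5 = 25 ≡ 1 (mod 8). ✓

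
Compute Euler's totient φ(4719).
φ(4719) = 2640

φ is multiplicative, with φ(p^e) = p^e − p^(e−1). Factorise 4719 = 3 · 11^2 · 13. Then
  φ(4719) = (3 − 1) · (11^2 − 11^1) · (13 − 1) = 2 · 110 · 12 = 2640.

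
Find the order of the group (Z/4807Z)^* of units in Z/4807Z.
(Z/4807Z)^* consists of the classes a with gcd(a, 4807) = 1, so its order is φ(4807). φ is multiplicative, with φ(p^e) = p^e − p^(e−1). Factorise 4807 = 11 · 19 · 23. Then
  φ(4807) = (11 − 1) · (19 − 1) · (23 − 1) = 10 · 18 · 22 = 3960.
Thus |(Z/4807Z)^*| = 3960.

Final answer: |(Z/4807Z)^*| = 3960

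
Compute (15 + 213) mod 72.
Reduce the summands first: 213 ≡ 69 (mod 72), so 15 + 213 ≡ 15 + 69 (mod 72). 15 + 69 = 84; 84 = 1·72 + 12, so (15 + 213) mod 72 = 12.

Final answer: 12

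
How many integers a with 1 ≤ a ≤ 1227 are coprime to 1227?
816

The number of a ∈ {1, ..., 1227} with gcd(a, 1227) = 1 is by definition Euler's totient φ(1227). φ is multiplicative, with φ(p^e) = p^e − p^(e−1). Factorise 1227 = 3 · 409. Then
  φ(1227) = (3 − 1) · (409 − 1) = 2 · 408 = 816.
So there are 816 such integers.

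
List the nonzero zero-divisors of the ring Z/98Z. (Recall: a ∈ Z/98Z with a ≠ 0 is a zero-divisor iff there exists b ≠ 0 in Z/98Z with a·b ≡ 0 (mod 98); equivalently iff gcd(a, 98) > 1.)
nonzero zero-divisors of Z/98Z = {2, 4, 6, 7, 8, 10, 12, 14, 16, 18, 20, 21, 22, 24, 26, 28, 30, 32, 34, 35, 36, 38, 40, 42, 44, 46, 48, 49, 50, 52, 54, 56, 58, 60, 62, 63, 64, 66, 68, 70, 72, 74, 76, 77, 78, 80, 82, 84, 86, 88, 90, 91, 92, 94, 96}

An element a ∈ Z/98Z (with a ≠ 0) is a zero-divisor iff gcd(a, 98) > 1 (because a is a unit precisely when gcd(a, n) = 1, and in Z/nZ every nonzero, non-unit element is a zero-divisor). Scan a = 1, ..., 97 and keep those with gcd(a, 98) > 1:
  gcd(2, 98) = 2, gcd(4, 98) = 2, gcd(6, 98) = 2, gcd(7, 98) = 7, gcd(8, 98) = 2, gcd(10, 98) = 2, gcd(12, 98) = 2, gcd(14, 98) = 14, gcd(16, 98) = 2, gcd(18, 98) = 2, gcd(20, 98) = 2, gcd(21, 98) = 7, gcd(22, 98) = 2, gcd(24, 98) = 2, gcd(26, 98) = 2, gcd(28, 98) = 14, gcd(30, 98) = 2, gcd(32, 98) = 2, gcd(34, 98) = 2, gcd(35, 98) = 7, gcd(36, 98) = 2, gcd(38, 98) = 2, gcd(40, 98) = 2, gcd(42, 98) = 14, gcd(44, 98) = 2, gcd(46, 98) = 2, gcd(48, 98) = 2, gcd(49, 98) = 49, gcd(50, 98) = 2, gcd(52, 98) = 2, gcd(54, 98) = 2, gcd(56, 98) = 14, gcd(58, 98) = 2, gcd(60, 98) = 2, gcd(62, 98) = 2, gcd(63, 98) = 7, gcd(64, 98) = 2, gcd(66, 98) = 2, gcd(68, 98) = 2, gcd(70, 98) = 14, gcd(72, 98) = 2, gcd(74, 98) = 2, gcd(76, 98) = 2, gcd(77, 98) = 7, gcd(78, 98) = 2, gcd(80, 98) = 2, gcd(82, 98) = 2, gcd(84, 98) = 14, gcd(86, 98) = 2, gcd(88, 98) = 2, gcd(90, 98) = 2, gcd(91, 98) = 7, gcd(92, 98) = 2, gcd(94, 98) = 2, gcd(96, 98) = 2.
All other a ∈ {1, ..., 97} have gcd(a, 98) = 1 and are units. So the nonzero zero-divisors are exactly the 55 values of a appearing in this scan.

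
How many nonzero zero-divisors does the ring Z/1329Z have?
Z/1329Z has 444 nonzero zero-divisors

In Z/1329Z each nonzero element is either a unit (gcd with 1329 is 1) or a zero-divisor (gcd > 1). The number of units is φ(1329): factorise 1329 = 3 · 443, so φ(1329) = (3 − 1) · (443 − 1) = 2 · 442 = 884. The nonzero elements number 1329 − 1 = 1328. Hence the nonzero zero-divisors number 1328 − 884 = 444.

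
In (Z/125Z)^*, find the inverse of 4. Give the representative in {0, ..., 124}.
Apply the extended Euclidean algorithm to (125, 4), tracking rows (r, s, t) with s·125 + t·4 = r. Each division r_prev = q·r_cur + r_new produces the new row as (previous row) − q·(current row):
  row A: (125, 1, 0)   [1·125 + 0·4 = 125]
  row B: (4, 0, 1)   [0·125 + 1·4 = 4]
  125 = 31·4 + 1   → row C = row A − 31·row B = (1, 1, −31)   [check: 1·125 − 31·4 = 1]
  4 = 4·1 + 0   → remainder 0, stop. gcd = 1 (last nonzero row C).
The gcd is 1, so 4 is invertible mod 125. The last nonzero row gives 1·125 − 31·4 = 1, so t = −31. So 4^(−1) ≡ −31 ≡ 94 (mod 125). Verify: 4 · 94 = 376 ≡ 1 (mod 125). ✓

Final answer: 4^(−1) ≡ 94 (mod 125)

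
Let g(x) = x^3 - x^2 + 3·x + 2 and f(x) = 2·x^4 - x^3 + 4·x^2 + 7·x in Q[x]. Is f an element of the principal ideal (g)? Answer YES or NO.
NO

In Q[x] the ideal (g) consists of all multiples of g, so f ∈ (g) iff g | f, i.e. iff the remainder of f on division by g is 0. Divide f by g (g is monic, so eliminate the leading term of the running remainder at each step):
  leading term 2·x^4: subtract (2·x)·g(x) = 2·x^4 - 2·x^3 + 6·x^2 + 4·x, leaving x^3 - 2·x^2 + 3·x
  leading term x^3: subtract (1)·g(x) = x^3 - x^2 + 3·x + 2, leaving -x^2 - 2
The remainder r(x) = -x^2 - 2 ≠ 0 (and deg r < deg g), so g ∤ f, i.e. f ∉ (g).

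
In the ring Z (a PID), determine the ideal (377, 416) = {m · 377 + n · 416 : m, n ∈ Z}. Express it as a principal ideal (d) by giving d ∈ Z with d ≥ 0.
In the PID Z, (a, b) is generated by gcd(a, b). Compute gcd(416, 377) with the extended Euclidean algorithm, tracking rows (r, s, t) with s·416 + t·377 = r:
  row A: (416, 1, 0)   [1·416 + 0·377 = 416]
  row B: (377, 0, 1)   [0·416 + 1·377 = 377]
  416 = 1·377 + 39   → row C = row A − 1·row B = (39, 1, −1)   [check: 1·416 − 1·377 = 39]
  377 = 9·39 + 26   → row D = row B − 9·row C = (26, −9, 10)   [check: −9·416 + 10·377 = 26]
  39 = 1·26 + 13   → row E = row C − 1·row D = (13, 10, −11)   [check: 10·416 − 11·377 = 13]
  26 = 2·13 + 0   → remainder 0, stop. gcd = 13 (last nonzero row E).
So gcd(377, 416) = 13, with Bézout identity 10·416 − 11·377 = 13. Containment (⊇): the Bézout identity exhibits 13 as an element of (377, 416), giving (13) ⊆ (377, 416). Containment (⊆): since 13 | 377 and 13 | 416 (377 = 13·29, 416 = 13·32), every Z-linear combination of 377 and 416 is divisible by 13, so (377, 416) ⊆ (13). Therefore (377, 416) = (13), d = 13.

Final answer: (377, 416) = (13); d = 13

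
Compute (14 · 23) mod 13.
Reduce the factors first: 14 ≡ 1, 23 ≡ 10 (mod 13), so 14 · 23 ≡ 1 · 10 (mod 13). 1 · 10 = 10. Dividing by 13: 10 = 0·13 + 10. So (14 · 23) mod 13 = 10.

Final answer: 10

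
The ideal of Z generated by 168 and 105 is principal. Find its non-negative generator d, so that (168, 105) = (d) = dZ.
(168, 105) = (21); d = 21

In the PID Z, (a, b) is generated by gcd(a, b). Compute gcd(168, 105) with the extended Euclidean algorithm, tracking rows (r, s, t) with s·168 + t·105 = r:
  row A: (168, 1, 0)   [1·168 + 0·105 = 168]
  row B: (105, 0, 1)   [0·168 + 1·105 = 105]
  168 = 1·105 + 63   → row C = row A − 1·row B = (63, 1, −1)   [check: 1·168 − 1·105 = 63]
  105 = 1·63 + 42   → row D = row B − 1·row C = (42, −1, 2)   [check: −1·168 + 2·105 = 42]
  63 = 1·42 + 21   → row E = row C − 1·row D = (21, 2, −3)   [check: 2·168 − 3·105 = 21]
  42 = 2·21 + 0   → remainder 0, stop. gcd = 21 (last nonzero row E).
So gcd(168, 105) = 21, with Bézout identity 2·168 − 3·105 = 21. Containment (⊇): the Bézout identity exhibits 21 as an element of (168, 105), giving (21) ⊆ (168, 105). Containment (⊆): since 21 | 168 and 21 | 105 (168 = 21·8, 105 = 21·5), every Z-linear combination of 168 and 105 is divisible by 21, so (168, 105) ⊆ (21). Therefore (168, 105) = (21), d = 21.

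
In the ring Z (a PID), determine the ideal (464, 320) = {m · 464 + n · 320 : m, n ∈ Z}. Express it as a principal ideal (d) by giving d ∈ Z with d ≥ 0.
In the PID Z, (a, b) is generated by gcd(a, b). Compute gcd(464, 320) with the extended Euclidean algorithm, tracking rows (r, s, t) with s·464 + t·320 = r:
  row A: (464, 1, 0)   [1·464 + 0·320 = 464]
  row B: (320, 0, 1)   [0·464 + 1·320 = 320]
  464 = 1·320 + 144   → row C = row A − 1·row B = (144, 1, −1)   [check: 1·464 − 1·320 = 144]
  320 = 2·144 + 32   → row D = row B − 2·row C = (32, −2, 3)   [check: −2·464 + 3·320 = 32]
  144 = 4·32 + 16   → row E = row C − 4·row D = (16, 9, −13)   [check: 9·464 − 13·320 = 16]
  32 = 2·16 + 0   → remainder 0, stop. gcd = 16 (last nonzero row E).
So gcd(464, 320) = 16, with Bézout identity 9·464 − 13·320 = 16. Containment (⊇): the Bézout identity exhibits 16 as an element of (464, 320), giving (16) ⊆ (464, 320). Containment (⊆): since 16 | 464 and 16 | 320 (464 = 16·29, 320 = 16·20), every Z-linear combination of 464 and 320 is divisible by 16, so (464, 320) ⊆ (16). Therefore (464, 320) = (16), d = 16.

Final answer: (464, 320) = (16); d = 16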